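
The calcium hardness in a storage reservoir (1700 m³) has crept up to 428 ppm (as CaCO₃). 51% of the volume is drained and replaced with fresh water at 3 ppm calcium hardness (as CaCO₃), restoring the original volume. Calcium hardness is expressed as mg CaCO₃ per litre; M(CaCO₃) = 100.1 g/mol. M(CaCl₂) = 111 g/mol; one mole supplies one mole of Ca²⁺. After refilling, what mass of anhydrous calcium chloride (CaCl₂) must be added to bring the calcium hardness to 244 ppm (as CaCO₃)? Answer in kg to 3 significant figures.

Volume: 1700 m³ = 1,700,000 L.
After draining 51% and refilling: 428 × 0.49 + 3 × 0.51 = 211.25 ppm.
Deficit to target: 244 − 211.25 = 32.75 mg/L.
As CaCO₃: 32.75 mg/L × 1,700,000 L = 55,680 g; ÷ 100.1 = 556.2 mol Ca²⁺.
Mass: 556.2 × 111 = 61,740 g.

61.7 kg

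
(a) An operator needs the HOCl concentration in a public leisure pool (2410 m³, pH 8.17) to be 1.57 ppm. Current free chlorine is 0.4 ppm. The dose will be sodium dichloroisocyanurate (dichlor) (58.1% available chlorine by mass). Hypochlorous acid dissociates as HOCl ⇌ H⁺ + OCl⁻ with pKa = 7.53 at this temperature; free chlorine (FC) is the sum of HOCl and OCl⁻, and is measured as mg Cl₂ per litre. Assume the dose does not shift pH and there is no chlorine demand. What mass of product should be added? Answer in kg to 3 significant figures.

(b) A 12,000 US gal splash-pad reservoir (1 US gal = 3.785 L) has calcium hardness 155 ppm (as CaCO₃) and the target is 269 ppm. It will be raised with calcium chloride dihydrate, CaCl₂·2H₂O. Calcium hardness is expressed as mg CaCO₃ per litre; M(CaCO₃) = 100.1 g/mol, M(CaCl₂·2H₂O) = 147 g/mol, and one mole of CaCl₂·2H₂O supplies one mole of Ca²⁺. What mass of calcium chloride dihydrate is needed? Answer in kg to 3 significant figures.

(a) 33.3 kg; (b) 7.60 kg

(a) Volume: 2410 m³ = 2,410,000 L.
(a) [OCl⁻]/[HOCl] = 10^(pH − pKa) = 10^(8.17 − 7.53) = 4.365; fraction as HOCl = 1/(1 + 4.365) = 0.1864.
(a) Free chlorine required for 1.57 ppm HOCl: 1.57 / 0.1864 = 8.423 ppm.
(a) FC to add: 8.423 − 0.4 = 8.023 mg/L as Cl₂.
(a) Cl₂ equivalent: 8.023 mg/L × 2,410,000 L = 19,340 g.
(a) Product at 58.1% available Cl: 19,340 / 0.581 = 33,280 g.

(b) Volume: 12,000 US gal × 3.785 L/gal = 45,420 L.
(b) Hardness to add: (269 − 155) = 114 mg/L as CaCO₃ × 45,420 L = 5178 g as CaCO₃.
(b) Moles of Ca²⁺ (1 mol Ca²⁺ ≡ 1 mol CaCO₃): 5178 / 100.1 g/mol = 51.73 mol.
(b) Mass of CaCl₂·2H₂O: 51.73 × 147 = 7604 g.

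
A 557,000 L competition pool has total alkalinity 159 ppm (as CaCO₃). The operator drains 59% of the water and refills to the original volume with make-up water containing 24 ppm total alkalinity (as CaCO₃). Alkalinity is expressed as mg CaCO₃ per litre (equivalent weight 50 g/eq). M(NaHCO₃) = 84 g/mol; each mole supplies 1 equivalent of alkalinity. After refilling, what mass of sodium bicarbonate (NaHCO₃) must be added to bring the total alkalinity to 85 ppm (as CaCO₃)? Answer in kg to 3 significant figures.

After draining 59% and refilling: 159 × 0.41 + 24 × 0.59 = 79.35 ppm.
Deficit to target: 85 − 79.35 = 5.65 mg/L.
As CaCO₃: 5.65 mg/L × 557,000 L = 3147 g; ÷ 50 g/eq ÷ 1 = 62.94 mol NaHCO₃.
Mass: 62.94 × 84 = 5287 g.

5.29 kg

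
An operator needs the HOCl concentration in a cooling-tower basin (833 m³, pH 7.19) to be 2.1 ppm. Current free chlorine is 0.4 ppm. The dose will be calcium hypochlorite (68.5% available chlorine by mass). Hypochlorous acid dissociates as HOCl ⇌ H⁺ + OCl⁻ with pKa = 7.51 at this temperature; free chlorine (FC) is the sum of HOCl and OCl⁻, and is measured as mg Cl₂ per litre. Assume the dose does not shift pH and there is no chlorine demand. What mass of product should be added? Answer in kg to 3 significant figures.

Volume: 833 m³ = 833,000 L.
[OCl⁻]/[HOCl] = 10^(pH − pKa) = 10^(7.19 − 7.51) = 0.4786; fraction as HOCl = 1/(1 + 0.4786) = 0.6763.
Free chlorine required for 2.1 ppm HOCl: 2.1 / 0.6763 = 3.105 ppm.
FC to add: 3.105 − 0.4 = 2.705 mg/L as Cl₂.
Cl₂ equivalent: 2.705 mg/L × 833,000 L = 2253 g.
Product at 68.5% available Cl: 2253 / 0.685 = 3290 g.

3.29 kg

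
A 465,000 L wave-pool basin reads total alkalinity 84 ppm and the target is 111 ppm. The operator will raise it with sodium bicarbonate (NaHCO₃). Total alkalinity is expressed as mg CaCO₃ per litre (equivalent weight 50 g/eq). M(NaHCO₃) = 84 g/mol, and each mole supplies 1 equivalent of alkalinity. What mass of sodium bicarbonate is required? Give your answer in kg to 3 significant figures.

21.1 kg

Alkalinity to add: (111 − 84) = 27 mg/L as CaCO₃ × 465,000 L = 12,560 g as CaCO₃.
Equivalents: 12,560 g ÷ 50 g/eq = 251.1 eq.
NaHCO₃ supplies 1 eq per mole → 251.1 mol.
Mass: 251.1 mol × 84 g/mol = 21,090 g.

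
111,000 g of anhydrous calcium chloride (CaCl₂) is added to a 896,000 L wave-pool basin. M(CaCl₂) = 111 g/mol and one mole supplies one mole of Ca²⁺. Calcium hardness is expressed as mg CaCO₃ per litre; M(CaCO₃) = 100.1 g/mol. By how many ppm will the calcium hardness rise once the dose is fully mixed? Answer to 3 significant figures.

Moles of Ca²⁺: 111,000 g ÷ 111 g/mol = 1000 mol.
As CaCO₃: 1000 mol × 100.1 g/mol = 100,100 g.
Rise: 100,100 g / 896,000 L × 1000 = 111.7 mg/L.

112 ppm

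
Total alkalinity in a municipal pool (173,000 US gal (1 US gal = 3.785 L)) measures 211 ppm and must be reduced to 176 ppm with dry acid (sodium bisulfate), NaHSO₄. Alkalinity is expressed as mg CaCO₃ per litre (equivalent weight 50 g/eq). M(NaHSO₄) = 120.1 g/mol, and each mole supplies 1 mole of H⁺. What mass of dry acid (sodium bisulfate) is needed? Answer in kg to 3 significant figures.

Volume: 173,000 US gal × 3.785 L/gal = 654,805 L.
Alkalinity to neutralize: (211 − 176) = 35 mg/L as CaCO₃ × 654,805 L = 22,920 g as CaCO₃.
Equivalents of H⁺ required: 22,920 ÷ 50 g/eq = 458.4 eq = 458.4 mol NaHSO₄.
Mass of NaHSO₄: 458.4 × 120.1 = 55,050 g.

55.0 kg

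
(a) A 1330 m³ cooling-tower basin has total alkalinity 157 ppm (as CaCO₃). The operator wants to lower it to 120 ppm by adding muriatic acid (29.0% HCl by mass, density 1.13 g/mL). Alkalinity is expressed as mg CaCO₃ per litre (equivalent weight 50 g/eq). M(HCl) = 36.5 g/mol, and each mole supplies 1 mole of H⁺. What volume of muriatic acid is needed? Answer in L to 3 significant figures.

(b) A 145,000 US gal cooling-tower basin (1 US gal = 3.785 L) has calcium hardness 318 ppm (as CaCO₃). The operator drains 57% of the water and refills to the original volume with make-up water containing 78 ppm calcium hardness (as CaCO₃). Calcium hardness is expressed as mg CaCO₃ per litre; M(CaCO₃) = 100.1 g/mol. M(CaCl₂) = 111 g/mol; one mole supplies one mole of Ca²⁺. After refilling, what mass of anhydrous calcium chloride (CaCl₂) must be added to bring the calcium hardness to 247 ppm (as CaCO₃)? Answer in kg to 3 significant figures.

(a) Volume: 1330 m³ = 1,330,000 L.
(a) Alkalinity to neutralize: (157 − 120) = 37 mg/L as CaCO₃ × 1,330,000 L = 49,210 g as CaCO₃.
(a) Equivalents of H⁺ required: 49,210 ÷ 50 g/eq = 984.2 eq = 984.2 mol HCl.
(a) Mass of HCl: 984.2 × 36.5 = 35,920 g.
(a) Mass of 29.0% solution: 35,920 / 0.29 = 123,900 g.
(a) Volume: 123,900 g ÷ 1.13 g/mL = 109,600 mL.

(b) Volume: 145,000 US gal × 3.785 L/gal = 548,825 L.
(b) After draining 57% and refilling: 318 × 0.43 + 78 × 0.57 = 181.2 ppm.
(b) Deficit to target: 247 − 181.2 = 65.8 mg/L.
(b) As CaCO₃: 65.8 mg/L × 548,825 L = 36,110 g; ÷ 100.1 = 360.8 mol Ca²⁺.
(b) Mass: 360.8 × 111 = 40,050 g.

(a) 110 L; (b) 40.0 kg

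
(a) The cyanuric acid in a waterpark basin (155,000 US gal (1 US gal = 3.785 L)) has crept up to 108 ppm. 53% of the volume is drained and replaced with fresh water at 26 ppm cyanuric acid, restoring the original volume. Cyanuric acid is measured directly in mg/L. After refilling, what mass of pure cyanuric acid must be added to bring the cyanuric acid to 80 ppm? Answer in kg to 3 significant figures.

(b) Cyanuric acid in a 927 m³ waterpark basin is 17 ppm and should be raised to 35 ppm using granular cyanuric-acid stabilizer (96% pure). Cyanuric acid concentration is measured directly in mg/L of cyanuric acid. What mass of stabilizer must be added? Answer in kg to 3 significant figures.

(a) 9.07 kg; (b) 17.4 kg

(a) Volume: 155,000 US gal × 3.785 L/gal = 586,675 L.
(a) After draining 53% and refilling: 108 × 0.47 + 26 × 0.53 = 64.54 ppm.
(a) Deficit to target: 80 − 64.54 = 15.46 mg/L.
(a) Mass: 15.46 mg/L × 586,675 L = 9070 g cyanuric acid.

(b) Volume: 927 m³ = 927,000 L.
(b) CYA to add: (35 − 17) = 18 mg/L × 927,000 L = 16,690 g cyanuric acid.
(b) At 96% purity: 16,690 / 0.96 = 17,380 g product.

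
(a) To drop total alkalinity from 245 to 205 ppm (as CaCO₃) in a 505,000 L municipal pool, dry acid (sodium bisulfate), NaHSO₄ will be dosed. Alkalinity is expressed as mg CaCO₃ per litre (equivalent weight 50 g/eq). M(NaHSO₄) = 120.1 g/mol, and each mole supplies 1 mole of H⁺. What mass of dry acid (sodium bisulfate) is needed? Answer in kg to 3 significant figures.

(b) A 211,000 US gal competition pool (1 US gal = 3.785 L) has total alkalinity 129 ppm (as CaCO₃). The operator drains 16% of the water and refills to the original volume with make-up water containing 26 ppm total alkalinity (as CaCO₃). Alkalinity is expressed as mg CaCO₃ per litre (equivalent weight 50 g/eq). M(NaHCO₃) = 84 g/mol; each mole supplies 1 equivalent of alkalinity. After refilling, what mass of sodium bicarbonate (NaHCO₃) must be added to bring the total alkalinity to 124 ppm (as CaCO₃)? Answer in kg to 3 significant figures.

(a) 48.5 kg; (b) 15.4 kg

(a) Alkalinity to neutralize: (245 − 205) = 40 mg/L as CaCO₃ × 505,000 L = 20,200 g as CaCO₃.
(a) Equivalents of H⁺ required: 20,200 ÷ 50 g/eq = 404 eq = 404 mol NaHSO₄.
(a) Mass of NaHSO₄: 404 × 120.1 = 48,520 g.

(b) Volume: 211,000 US gal × 3.785 L/gal = 798,635 L.
(b) After draining 16% and refilling: 129 × 0.84 + 26 × 0.16 = 112.52 ppm.
(b) Deficit to target: 124 − 112.52 = 11.48 mg/L.
(b) As CaCO₃: 11.48 mg/L × 798,635 L = 9168 g; ÷ 50 g/eq ÷ 1 = 183.4 mol NaHCO₃.
(b) Mass: 183.4 × 84 = 15,400 g.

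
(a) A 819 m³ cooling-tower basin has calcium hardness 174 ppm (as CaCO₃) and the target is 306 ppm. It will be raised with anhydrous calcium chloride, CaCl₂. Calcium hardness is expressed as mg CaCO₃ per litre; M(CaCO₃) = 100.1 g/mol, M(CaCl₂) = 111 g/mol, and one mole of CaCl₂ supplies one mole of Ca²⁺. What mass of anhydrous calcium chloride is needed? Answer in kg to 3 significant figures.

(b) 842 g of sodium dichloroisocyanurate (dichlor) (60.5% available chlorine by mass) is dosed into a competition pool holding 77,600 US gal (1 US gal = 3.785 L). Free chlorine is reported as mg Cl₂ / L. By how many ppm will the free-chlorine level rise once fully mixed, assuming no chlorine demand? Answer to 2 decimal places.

(a) 120 kg; (b) 1.73 ppm

(a) Volume: 819 m³ = 819,000 L.
(a) Hardness to add: (306 − 174) = 132 mg/L as CaCO₃ × 819,000 L = 108,100 g as CaCO₃.
(a) Moles of Ca²⁺ (1 mol Ca²⁺ ≡ 1 mol CaCO₃): 108,100 / 100.1 g/mol = 1080 mol.
(a) Mass of CaCl₂: 1080 × 111 = 119,900 g.

(b) Volume: 77,600 US gal × 3.785 L/gal = 293,716 L.
(b) Available chlorine delivered: 842 g × 0.605 = 509.4 g as Cl₂.
(b) Concentration rise: 509.4 g / 293,716 L = 1.734 mg/L = 1.73 ppm.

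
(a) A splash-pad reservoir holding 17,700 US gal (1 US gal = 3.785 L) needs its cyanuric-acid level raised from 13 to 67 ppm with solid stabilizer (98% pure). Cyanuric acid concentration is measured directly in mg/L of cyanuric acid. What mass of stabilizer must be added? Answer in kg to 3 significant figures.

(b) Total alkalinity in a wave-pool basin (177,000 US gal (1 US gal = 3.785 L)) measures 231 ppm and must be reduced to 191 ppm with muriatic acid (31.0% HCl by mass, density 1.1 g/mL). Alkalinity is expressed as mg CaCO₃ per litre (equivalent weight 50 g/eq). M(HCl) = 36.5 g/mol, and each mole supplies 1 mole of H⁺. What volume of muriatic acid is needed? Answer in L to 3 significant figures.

(a) Volume: 17,700 US gal × 3.785 L/gal = 66,994 L.
(a) CYA to add: (67 − 13) = 54 mg/L × 66,994 L = 3618 g cyanuric acid.
(a) At 98% purity: 3618 / 0.98 = 3692 g product.

(b) Volume: 177,000 US gal × 3.785 L/gal = 669,945 L.
(b) Alkalinity to neutralize: (231 − 191) = 40 mg/L as CaCO₃ × 669,945 L = 26,800 g as CaCO₃.
(b) Equivalents of H⁺ required: 26,800 ÷ 50 g/eq = 536 eq = 536 mol HCl.
(b) Mass of HCl: 536 × 36.5 = 19,560 g.
(b) Mass of 31.0% solution: 19,560 / 0.31 = 63,100 g.
(b) Volume: 63,100 g ÷ 1.1 g/mL = 57,370 mL.

(a) 3.69 kg; (b) 57.4 L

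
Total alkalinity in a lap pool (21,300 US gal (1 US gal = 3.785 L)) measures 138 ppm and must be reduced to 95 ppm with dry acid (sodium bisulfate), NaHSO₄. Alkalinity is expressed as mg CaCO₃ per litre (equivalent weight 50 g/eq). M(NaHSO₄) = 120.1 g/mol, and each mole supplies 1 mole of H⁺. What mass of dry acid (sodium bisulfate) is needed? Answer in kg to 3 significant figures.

8.33 kg

Volume: 21,300 US gal × 3.785 L/gal = 80,620 L.
Alkalinity to neutralize: (138 − 95) = 43 mg/L as CaCO₃ × 80,620 L = 3467 g as CaCO₃.
Equivalents of H⁺ required: 3467 ÷ 50 g/eq = 69.33 eq = 69.33 mol NaHSO₄.
Mass of NaHSO₄: 69.33 × 120.1 = 8327 g.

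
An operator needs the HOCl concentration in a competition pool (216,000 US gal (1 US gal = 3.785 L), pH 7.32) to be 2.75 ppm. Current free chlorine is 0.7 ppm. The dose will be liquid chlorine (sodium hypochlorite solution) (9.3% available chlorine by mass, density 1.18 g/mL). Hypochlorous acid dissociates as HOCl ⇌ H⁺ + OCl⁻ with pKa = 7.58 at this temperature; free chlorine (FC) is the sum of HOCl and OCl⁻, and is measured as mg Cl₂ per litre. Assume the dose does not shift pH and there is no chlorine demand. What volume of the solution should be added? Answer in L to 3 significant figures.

26.5 L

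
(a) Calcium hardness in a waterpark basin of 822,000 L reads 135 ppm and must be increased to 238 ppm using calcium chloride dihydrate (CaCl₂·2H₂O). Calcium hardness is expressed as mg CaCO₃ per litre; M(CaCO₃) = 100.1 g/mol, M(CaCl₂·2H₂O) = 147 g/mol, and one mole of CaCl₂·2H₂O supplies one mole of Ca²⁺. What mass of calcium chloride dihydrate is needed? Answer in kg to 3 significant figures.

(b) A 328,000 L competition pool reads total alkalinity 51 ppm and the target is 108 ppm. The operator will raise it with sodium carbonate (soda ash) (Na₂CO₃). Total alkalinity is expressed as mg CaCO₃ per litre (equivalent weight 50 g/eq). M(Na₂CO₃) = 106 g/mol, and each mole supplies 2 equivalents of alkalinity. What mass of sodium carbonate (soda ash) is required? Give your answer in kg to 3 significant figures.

(a) Hardness to add: (238 − 135) = 103 mg/L as CaCO₃ × 822,000 L = 84,670 g as CaCO₃.
(a) Moles of Ca²⁺ (1 mol Ca²⁺ ≡ 1 mol CaCO₃): 84,670 / 100.1 g/mol = 845.8 mol.
(a) Mass of CaCl₂·2H₂O: 845.8 × 147 = 124,300 g.

(b) Alkalinity to add: (108 − 51) = 57 mg/L as CaCO₃ × 328,000 L = 18,700 g as CaCO₃.
(b) Equivalents: 18,700 g ÷ 50 g/eq = 373.9 eq.
(b) Each mole of Na₂CO₃ supplies 2 eq, so 373.9 / 2 = 187 mol.
(b) Mass: 187 mol × 106 g/mol = 19,820 g.

(a) 124 kg; (b) 19.8 kg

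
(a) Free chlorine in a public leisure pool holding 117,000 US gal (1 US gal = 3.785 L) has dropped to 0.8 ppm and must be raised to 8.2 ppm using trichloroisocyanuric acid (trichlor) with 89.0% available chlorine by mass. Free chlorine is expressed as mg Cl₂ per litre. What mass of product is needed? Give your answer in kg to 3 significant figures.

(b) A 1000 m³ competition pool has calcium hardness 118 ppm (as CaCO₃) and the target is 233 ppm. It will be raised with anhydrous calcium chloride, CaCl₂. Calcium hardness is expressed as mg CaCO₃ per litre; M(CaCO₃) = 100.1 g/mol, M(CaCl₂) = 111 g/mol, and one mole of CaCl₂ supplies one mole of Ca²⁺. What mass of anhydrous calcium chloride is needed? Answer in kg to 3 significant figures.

(a) Volume: 117,000 US gal × 3.785 L/gal = 442,845 L.
(a) Chlorine deficit: 8.2 − 0.8 = 7.4 ppm = 7.4 mg/L as Cl₂.
(a) Cl₂ equivalent needed: 7.4 mg/L × 442,845 L = 3,277,000 mg = 3277 g.
(a) Product at 89.0% available chlorine: 3277 / 0.89 = 3682 g.

(b) Volume: 1000 m³ = 1,000,000 L.
(b) Hardness to add: (233 − 118) = 115 mg/L as CaCO₃ × 1,000,000 L = 115,000 g as CaCO₃.
(b) Moles of Ca²⁺ (1 mol Ca²⁺ ≡ 1 mol CaCO₃): 115,000 / 100.1 g/mol = 1149 mol.
(b) Mass of CaCl₂: 1149 × 111 = 127,500 g.

(a) 3.68 kg; (b) 128 kg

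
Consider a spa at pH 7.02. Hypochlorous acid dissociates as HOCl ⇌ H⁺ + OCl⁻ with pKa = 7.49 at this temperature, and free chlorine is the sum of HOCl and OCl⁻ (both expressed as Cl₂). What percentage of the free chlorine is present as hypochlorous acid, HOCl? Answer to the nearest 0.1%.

[OCl⁻]/[HOCl] = 10^(pH − pKa) = 10^(7.02 − 7.49) = 10^-0.47 = 0.3388.
Fraction as HOCl = 1 / (1 + 0.3388) = 0.7469.

74.7%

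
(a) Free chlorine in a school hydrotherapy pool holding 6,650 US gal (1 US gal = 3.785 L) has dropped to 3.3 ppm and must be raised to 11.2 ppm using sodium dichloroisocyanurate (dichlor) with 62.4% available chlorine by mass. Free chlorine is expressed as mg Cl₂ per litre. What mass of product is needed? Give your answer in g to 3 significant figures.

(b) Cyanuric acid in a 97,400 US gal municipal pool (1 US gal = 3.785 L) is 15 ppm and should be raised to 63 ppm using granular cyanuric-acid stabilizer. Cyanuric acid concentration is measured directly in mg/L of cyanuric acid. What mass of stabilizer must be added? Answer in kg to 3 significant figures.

(a) 319 g; (b) 17.7 kg

(a) Volume: 6,650 US gal × 3.785 L/gal = 25,170 L.
(a) Chlorine deficit: 11.2 − 3.3 = 7.9 ppm = 7.9 mg/L as Cl₂.
(a) Cl₂ equivalent needed: 7.9 mg/L × 25,170 L = 198,800 mg = 198.8 g.
(a) Product at 62.4% available chlorine: 198.8 / 0.624 = 318.7 g.

(b) Volume: 97,400 US gal × 3.785 L/gal = 368,659 L.
(b) CYA to add: (63 − 15) = 48 mg/L × 368,659 L = 17,700 g cyanuric acid.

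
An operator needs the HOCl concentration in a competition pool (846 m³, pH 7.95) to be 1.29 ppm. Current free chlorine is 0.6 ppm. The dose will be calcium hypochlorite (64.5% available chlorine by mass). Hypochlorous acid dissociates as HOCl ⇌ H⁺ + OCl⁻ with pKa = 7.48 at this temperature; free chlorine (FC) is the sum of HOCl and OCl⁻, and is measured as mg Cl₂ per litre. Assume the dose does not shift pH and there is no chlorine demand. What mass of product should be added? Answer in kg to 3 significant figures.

5.90 kg

Volume: 846 m³ = 846,000 L.
[OCl⁻]/[HOCl] = 10^(pH − pKa) = 10^(7.95 − 7.48) = 2.951; fraction as HOCl = 1/(1 + 2.951) = 0.2531.
Free chlorine required for 1.29 ppm HOCl: 1.29 / 0.2531 = 5.097 ppm.
FC to add: 5.097 − 0.6 = 4.497 mg/L as Cl₂.
Cl₂ equivalent: 4.497 mg/L × 846,000 L = 3805 g.
Product at 64.5% available Cl: 3805 / 0.645 = 5898 g.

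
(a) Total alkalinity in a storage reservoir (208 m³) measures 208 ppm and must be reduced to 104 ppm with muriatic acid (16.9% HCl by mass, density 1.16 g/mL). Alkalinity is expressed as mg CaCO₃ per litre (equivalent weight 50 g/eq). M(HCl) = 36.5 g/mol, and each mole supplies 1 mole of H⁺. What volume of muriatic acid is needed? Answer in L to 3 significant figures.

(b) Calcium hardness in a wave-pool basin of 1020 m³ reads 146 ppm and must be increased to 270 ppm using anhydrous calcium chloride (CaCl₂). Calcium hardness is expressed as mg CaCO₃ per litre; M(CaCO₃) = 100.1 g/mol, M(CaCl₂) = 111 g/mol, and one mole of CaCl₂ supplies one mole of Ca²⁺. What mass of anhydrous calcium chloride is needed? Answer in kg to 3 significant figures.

(a) Volume: 208 m³ = 208,000 L.
(a) Alkalinity to neutralize: (208 − 104) = 104 mg/L as CaCO₃ × 208,000 L = 21,630 g as CaCO₃.
(a) Equivalents of H⁺ required: 21,630 ÷ 50 g/eq = 432.6 eq = 432.6 mol HCl.
(a) Mass of HCl: 432.6 × 36.5 = 15,790 g.
(a) Mass of 16.9% solution: 15,790 / 0.169 = 93,440 g.
(a) Volume: 93,440 g ÷ 1.16 g/mL = 80,550 mL.

(b) Volume: 1020 m³ = 1,020,000 L.
(b) Hardness to add: (270 − 146) = 124 mg/L as CaCO₃ × 1,020,000 L = 126,500 g as CaCO₃.
(b) Moles of Ca²⁺ (1 mol Ca²⁺ ≡ 1 mol CaCO₃): 126,500 / 100.1 g/mol = 1264 mol.
(b) Mass of CaCl₂: 1264 × 111 = 140,300 g.

(a) 80.6 L; (b) 140 kg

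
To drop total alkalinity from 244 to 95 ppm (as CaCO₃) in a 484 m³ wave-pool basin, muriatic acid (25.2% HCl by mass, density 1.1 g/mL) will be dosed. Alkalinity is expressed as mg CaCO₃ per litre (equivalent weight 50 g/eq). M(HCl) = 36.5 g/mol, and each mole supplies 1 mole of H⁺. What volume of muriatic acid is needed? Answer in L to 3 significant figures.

190 L

Volume: 484 m³ = 484,000 L.
Alkalinity to neutralize: (244 − 95) = 149 mg/L as CaCO₃ × 484,000 L = 72,120 g as CaCO₃.
Equivalents of H⁺ required: 72,120 ÷ 50 g/eq = 1442 eq = 1442 mol HCl.
Mass of HCl: 1442 × 36.5 = 52,640 g.
Mass of 25.2% solution: 52,640 / 0.252 = 208,900 g.
Volume: 208,900 g ÷ 1.1 g/mL = 189,900 mL.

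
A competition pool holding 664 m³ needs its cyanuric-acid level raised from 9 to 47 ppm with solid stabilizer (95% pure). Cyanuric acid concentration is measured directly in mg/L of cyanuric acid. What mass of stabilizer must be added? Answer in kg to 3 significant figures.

26.6 kg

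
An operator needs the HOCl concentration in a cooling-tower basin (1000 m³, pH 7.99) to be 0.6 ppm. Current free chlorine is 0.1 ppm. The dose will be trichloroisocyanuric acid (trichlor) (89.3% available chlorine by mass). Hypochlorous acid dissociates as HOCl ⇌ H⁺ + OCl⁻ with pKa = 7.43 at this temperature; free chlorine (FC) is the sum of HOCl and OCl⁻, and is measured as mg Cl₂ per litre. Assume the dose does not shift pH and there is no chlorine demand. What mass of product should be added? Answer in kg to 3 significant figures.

Volume: 1000 m³ = 1,000,000 L.
[OCl⁻]/[HOCl] = 10^(pH − pKa) = 10^(7.99 − 7.43) = 3.631; fraction as HOCl = 1/(1 + 3.631) = 0.2159.
Free chlorine required for 0.6 ppm HOCl: 0.6 / 0.2159 = 2.778 ppm.
FC to add: 2.778 − 0.1 = 2.678 mg/L as Cl₂.
Cl₂ equivalent: 2.678 mg/L × 1,000,000 L = 2678 g.
Product at 89.3% available Cl: 2678 / 0.893 = 2999 g.

3.00 kg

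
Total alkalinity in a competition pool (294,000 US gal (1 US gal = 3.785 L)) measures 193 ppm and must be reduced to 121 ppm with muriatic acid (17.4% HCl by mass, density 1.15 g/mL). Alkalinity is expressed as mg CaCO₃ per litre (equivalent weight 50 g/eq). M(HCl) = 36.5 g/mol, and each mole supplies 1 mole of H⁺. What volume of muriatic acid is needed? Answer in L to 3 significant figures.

292 L

Volume: 294,000 US gal × 3.785 L/gal = 1,112,790 L.
Alkalinity to neutralize: (193 − 121) = 72 mg/L as CaCO₃ × 1,112,790 L = 80,120 g as CaCO₃.
Equivalents of H⁺ required: 80,120 ÷ 50 g/eq = 1602 eq = 1602 mol HCl.
Mass of HCl: 1602 × 36.5 = 58,490 g.
Mass of 17.4% solution: 58,490 / 0.174 = 336,100 g.
Volume: 336,100 g ÷ 1.15 g/mL = 292,300 mL.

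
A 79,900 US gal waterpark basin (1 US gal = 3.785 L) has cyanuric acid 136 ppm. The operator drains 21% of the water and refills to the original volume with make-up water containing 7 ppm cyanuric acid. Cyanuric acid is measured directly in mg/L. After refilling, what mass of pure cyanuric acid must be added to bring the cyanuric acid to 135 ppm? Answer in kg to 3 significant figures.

7.89 kg

Volume: 79,900 US gal × 3.785 L/gal = 302,422 L.
After draining 21% and refilling: 136 × 0.79 + 7 × 0.21 = 108.91 ppm.
Deficit to target: 135 − 108.91 = 26.09 mg/L.
Mass: 26.09 mg/L × 302,422 L = 7890 g cyanuric acid.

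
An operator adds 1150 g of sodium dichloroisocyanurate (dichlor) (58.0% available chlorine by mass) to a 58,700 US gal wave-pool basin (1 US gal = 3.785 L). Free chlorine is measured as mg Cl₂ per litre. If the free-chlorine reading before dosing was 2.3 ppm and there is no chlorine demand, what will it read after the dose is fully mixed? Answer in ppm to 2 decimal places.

Volume: 58,700 US gal × 3.785 L/gal = 222,180 L.
Available chlorine delivered: 1150 g × 0.58 = 667 g as Cl₂.
Concentration rise: 667 g / 222,180 L = 3.002 mg/L = 3.00 ppm.
Final FC: 2.3 + 3.00 = 5.30 ppm.

5.30 ppm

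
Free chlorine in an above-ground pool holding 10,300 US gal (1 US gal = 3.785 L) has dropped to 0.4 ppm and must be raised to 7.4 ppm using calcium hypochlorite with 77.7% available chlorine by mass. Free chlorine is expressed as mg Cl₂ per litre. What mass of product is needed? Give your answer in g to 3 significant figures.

351 g

Volume: 10,300 US gal × 3.785 L/gal = 38,986 L.
Chlorine deficit: 7.4 − 0.4 = 7 ppm = 7 mg/L as Cl₂.
Cl₂ equivalent needed: 7 mg/L × 38,986 L = 272,900 mg = 272.9 g.
Product at 77.7% available chlorine: 272.9 / 0.777 = 351.2 g.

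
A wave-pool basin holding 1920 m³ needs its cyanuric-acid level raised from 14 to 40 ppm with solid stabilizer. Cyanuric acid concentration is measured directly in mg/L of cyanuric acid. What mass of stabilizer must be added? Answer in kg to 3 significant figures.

Volume: 1920 m³ = 1,920,000 L.
CYA to add: (40 − 14) = 26 mg/L × 1,920,000 L = 49,920 g cyanuric acid.

49.9 kg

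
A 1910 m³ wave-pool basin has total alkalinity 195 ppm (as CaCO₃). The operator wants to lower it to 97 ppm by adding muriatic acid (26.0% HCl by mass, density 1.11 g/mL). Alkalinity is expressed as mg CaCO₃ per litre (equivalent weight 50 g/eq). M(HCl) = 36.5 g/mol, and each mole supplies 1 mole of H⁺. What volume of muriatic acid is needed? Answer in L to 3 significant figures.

Volume: 1910 m³ = 1,910,000 L.
Alkalinity to neutralize: (195 − 97) = 98 mg/L as CaCO₃ × 1,910,000 L = 187,200 g as CaCO₃.
Equivalents of H⁺ required: 187,200 ÷ 50 g/eq = 3744 eq = 3744 mol HCl.
Mass of HCl: 3744 × 36.5 = 136,600 g.
Mass of 26.0% solution: 136,600 / 0.26 = 525,500 g.
Volume: 525,500 g ÷ 1.11 g/mL = 473,500 mL.

473 L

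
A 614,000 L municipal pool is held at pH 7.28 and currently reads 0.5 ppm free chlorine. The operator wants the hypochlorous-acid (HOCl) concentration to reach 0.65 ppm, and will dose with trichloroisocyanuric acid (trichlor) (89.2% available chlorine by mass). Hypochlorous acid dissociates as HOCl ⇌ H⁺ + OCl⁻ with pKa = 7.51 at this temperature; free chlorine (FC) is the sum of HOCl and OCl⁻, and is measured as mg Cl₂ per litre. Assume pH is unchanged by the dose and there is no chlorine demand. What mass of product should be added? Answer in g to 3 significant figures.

367 g

[OCl⁻]/[HOCl] = 10^(pH − pKa) = 10^(7.28 − 7.51) = 0.5888; fraction as HOCl = 1/(1 + 0.5888) = 0.6294.
Free chlorine required for 0.65 ppm HOCl: 0.65 / 0.6294 = 1.033 ppm.
FC to add: 1.033 − 0.5 = 0.5327 mg/L as Cl₂.
Cl₂ equivalent: 0.5327 mg/L × 614,000 L = 327.1 g.
Product at 89.2% available Cl: 327.1 / 0.892 = 366.7 g.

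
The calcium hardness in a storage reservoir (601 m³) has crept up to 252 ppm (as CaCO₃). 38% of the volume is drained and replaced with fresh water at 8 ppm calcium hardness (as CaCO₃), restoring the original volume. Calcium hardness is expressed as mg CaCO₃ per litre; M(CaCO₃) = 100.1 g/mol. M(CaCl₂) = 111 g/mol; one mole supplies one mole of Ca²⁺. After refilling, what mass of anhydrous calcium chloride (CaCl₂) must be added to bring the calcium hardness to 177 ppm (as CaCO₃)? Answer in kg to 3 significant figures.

11.8 kg

Volume: 601 m³ = 601,000 L.
After draining 38% and refilling: 252 × 0.62 + 8 × 0.38 = 159.28 ppm.
Deficit to target: 177 − 159.28 = 17.72 mg/L.
As CaCO₃: 17.72 mg/L × 601,000 L = 10,650 g; ÷ 100.1 = 106.4 mol Ca²⁺.
Mass: 106.4 × 111 = 11,810 g.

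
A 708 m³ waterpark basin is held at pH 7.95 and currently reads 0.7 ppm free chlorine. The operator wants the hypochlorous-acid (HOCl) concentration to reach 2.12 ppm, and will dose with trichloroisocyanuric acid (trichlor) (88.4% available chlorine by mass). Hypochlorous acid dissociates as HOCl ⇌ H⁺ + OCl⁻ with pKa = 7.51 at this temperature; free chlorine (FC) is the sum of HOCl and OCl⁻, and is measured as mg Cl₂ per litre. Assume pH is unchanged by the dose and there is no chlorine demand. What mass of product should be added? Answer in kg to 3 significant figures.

Volume: 708 m³ = 708,000 L.
[OCl⁻]/[HOCl] = 10^(pH − pKa) = 10^(7.95 − 7.51) = 2.754; fraction as HOCl = 1/(1 + 2.754) = 0.2664.
Free chlorine required for 2.12 ppm HOCl: 2.12 / 0.2664 = 7.959 ppm.
FC to add: 7.959 − 0.7 = 7.259 mg/L as Cl₂.
Cl₂ equivalent: 7.259 mg/L × 708,000 L = 5139 g.
Product at 88.4% available Cl: 5139 / 0.884 = 5814 g.

5.81 kg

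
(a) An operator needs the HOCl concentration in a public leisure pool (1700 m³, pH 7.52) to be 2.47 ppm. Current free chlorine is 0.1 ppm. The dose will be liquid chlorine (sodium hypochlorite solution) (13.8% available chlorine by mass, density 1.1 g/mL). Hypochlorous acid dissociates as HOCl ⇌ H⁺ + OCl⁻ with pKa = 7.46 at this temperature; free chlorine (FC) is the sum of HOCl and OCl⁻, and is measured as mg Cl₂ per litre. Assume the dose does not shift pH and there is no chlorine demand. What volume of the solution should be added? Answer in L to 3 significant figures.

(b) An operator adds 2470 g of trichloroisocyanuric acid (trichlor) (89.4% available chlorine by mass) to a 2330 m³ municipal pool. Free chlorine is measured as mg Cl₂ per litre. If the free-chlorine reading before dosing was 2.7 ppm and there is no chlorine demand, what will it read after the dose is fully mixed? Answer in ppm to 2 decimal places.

(a) 58.3 L; (b) 3.65 ppm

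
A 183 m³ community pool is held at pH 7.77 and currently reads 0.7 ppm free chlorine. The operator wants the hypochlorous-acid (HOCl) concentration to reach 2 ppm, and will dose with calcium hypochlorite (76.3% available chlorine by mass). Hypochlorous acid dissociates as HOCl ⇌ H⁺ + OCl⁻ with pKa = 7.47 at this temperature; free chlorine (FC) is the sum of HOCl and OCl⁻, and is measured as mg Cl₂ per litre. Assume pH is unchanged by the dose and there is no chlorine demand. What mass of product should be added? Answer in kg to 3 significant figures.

Volume: 183 m³ = 183,000 L.
[OCl⁻]/[HOCl] = 10^(pH − pKa) = 10^(7.77 − 7.47) = 1.995; fraction as HOCl = 1/(1 + 1.995) = 0.3339.
Free chlorine required for 2 ppm HOCl: 2 / 0.3339 = 5.991 ppm.
FC to add: 5.991 − 0.7 = 5.291 mg/L as Cl₂.
Cl₂ equivalent: 5.291 mg/L × 183,000 L = 968.2 g.
Product at 76.3% available Cl: 968.2 / 0.763 = 1269 g.

1.27 kg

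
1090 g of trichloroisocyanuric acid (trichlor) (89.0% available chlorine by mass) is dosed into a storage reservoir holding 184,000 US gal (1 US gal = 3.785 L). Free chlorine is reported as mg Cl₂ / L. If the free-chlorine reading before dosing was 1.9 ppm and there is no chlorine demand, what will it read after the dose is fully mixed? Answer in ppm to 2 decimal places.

Volume: 184,000 US gal × 3.785 L/gal = 696,440 L.
Available chlorine delivered: 1090 g × 0.89 = 970.1 g as Cl₂.
Concentration rise: 970.1 g / 696,440 L = 1.393 mg/L = 1.39 ppm.
Final FC: 1.9 + 1.39 = 3.29 ppm.

3.29 ppm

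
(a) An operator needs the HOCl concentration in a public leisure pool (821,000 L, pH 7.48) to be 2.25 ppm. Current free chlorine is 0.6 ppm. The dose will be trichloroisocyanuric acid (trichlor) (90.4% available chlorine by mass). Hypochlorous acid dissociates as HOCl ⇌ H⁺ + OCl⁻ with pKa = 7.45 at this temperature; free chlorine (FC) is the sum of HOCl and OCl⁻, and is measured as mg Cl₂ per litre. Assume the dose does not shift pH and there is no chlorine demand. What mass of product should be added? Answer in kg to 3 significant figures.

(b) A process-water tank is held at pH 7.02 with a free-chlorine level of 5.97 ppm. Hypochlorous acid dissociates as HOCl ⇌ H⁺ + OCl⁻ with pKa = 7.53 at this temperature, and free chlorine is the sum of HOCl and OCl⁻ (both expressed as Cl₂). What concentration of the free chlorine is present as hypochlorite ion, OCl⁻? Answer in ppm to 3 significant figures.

(a) 3.69 kg; (b) 1.41 ppm

(a) [OCl⁻]/[HOCl] = 10^(pH − pKa) = 10^(7.48 − 7.45) = 1.072; fraction as HOCl = 1/(1 + 1.072) = 0.4827.
(a) Free chlorine required for 2.25 ppm HOCl: 2.25 / 0.4827 = 4.661 ppm.
(a) FC to add: 4.661 − 0.6 = 4.061 mg/L as Cl₂.
(a) Cl₂ equivalent: 4.061 mg/L × 821,000 L = 3334 g.
(a) Product at 90.4% available Cl: 3334 / 0.904 = 3688 g.

(b) [OCl⁻]/[HOCl] = 10^(pH − pKa) = 10^(7.02 − 7.53) = 10^-0.51 = 0.309.
(b) Fraction as HOCl = 1 / (1 + 0.309) = 0.7639.
(b) OCl⁻ = (1 − 0.7639) × 5.97 ppm = 1.409 ppm.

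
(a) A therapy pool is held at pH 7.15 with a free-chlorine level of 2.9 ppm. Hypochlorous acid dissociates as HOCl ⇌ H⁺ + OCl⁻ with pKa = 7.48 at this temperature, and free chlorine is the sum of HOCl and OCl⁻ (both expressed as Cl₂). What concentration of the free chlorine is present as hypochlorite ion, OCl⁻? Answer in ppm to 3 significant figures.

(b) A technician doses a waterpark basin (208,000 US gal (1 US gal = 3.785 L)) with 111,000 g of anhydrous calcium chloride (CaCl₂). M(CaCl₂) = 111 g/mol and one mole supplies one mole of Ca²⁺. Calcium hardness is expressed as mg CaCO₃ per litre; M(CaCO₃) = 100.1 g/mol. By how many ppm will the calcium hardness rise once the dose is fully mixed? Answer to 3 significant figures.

(a) [OCl⁻]/[HOCl] = 10^(pH − pKa) = 10^(7.15 − 7.48) = 10^-0.33 = 0.4677.
(a) Fraction as HOCl = 1 / (1 + 0.4677) = 0.6813.
(a) OCl⁻ = (1 − 0.6813) × 2.9 ppm = 0.9242 ppm.

(b) Volume: 208,000 US gal × 3.785 L/gal = 787,280 L.
(b) Moles of Ca²⁺: 111,000 g ÷ 111 g/mol = 1000 mol.
(b) As CaCO₃: 1000 mol × 100.1 g/mol = 100,100 g.
(b) Rise: 100,100 g / 787,280 L × 1000 = 127.1 mg/L.

(a) 0.924 ppm; (b) 127 ppm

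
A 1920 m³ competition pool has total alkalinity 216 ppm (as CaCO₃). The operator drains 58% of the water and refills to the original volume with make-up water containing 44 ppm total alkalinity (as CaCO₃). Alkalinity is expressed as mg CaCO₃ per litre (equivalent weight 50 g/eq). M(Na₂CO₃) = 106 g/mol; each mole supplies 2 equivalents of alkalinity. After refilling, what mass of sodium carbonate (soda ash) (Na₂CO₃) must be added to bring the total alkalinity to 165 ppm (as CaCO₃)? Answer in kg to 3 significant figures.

Volume: 1920 m³ = 1,920,000 L.
After draining 58% and refilling: 216 × 0.42 + 44 × 0.58 = 116.24 ppm.
Deficit to target: 165 − 116.24 = 48.76 mg/L.
As CaCO₃: 48.76 mg/L × 1,920,000 L = 93,620 g; ÷ 50 g/eq ÷ 2 = 936.2 mol Na₂CO₃.
Mass: 936.2 × 106 = 99,240 g.

99.2 kg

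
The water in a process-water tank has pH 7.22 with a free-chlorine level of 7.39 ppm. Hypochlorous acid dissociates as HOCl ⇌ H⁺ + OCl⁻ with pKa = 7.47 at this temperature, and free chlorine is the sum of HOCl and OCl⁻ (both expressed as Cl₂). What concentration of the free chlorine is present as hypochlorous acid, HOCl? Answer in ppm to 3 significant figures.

[OCl⁻]/[HOCl] = 10^(pH − pKa) = 10^(7.22 − 7.47) = 10^-0.25 = 0.5623.
Fraction as HOCl = 1 / (1 + 0.5623) = 0.6401.
HOCl = 0.6401 × 7.39 ppm = 4.73 ppm.

4.73 ppm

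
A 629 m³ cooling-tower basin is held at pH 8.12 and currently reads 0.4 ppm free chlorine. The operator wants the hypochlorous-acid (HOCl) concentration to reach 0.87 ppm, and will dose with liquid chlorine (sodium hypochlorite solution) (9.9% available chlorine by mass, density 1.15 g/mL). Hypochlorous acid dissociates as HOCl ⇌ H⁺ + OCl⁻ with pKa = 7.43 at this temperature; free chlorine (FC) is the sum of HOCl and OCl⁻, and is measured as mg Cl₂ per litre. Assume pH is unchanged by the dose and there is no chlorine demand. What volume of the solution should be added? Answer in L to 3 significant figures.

Volume: 629 m³ = 629,000 L.
[OCl⁻]/[HOCl] = 10^(pH − pKa) = 10^(8.12 − 7.43) = 4.898; fraction as HOCl = 1/(1 + 4.898) = 0.1696.
Free chlorine required for 0.87 ppm HOCl: 0.87 / 0.1696 = 5.131 ppm.
FC to add: 5.131 − 0.4 = 4.731 mg/L as Cl₂.
Cl₂ equivalent: 4.731 mg/L × 629,000 L = 2976 g.
Product at 9.9% available Cl: 2976 / 0.099 = 30,060 g.
Volume: 30,060 g ÷ 1.15 g/mL = 26,140 mL.

26.1 L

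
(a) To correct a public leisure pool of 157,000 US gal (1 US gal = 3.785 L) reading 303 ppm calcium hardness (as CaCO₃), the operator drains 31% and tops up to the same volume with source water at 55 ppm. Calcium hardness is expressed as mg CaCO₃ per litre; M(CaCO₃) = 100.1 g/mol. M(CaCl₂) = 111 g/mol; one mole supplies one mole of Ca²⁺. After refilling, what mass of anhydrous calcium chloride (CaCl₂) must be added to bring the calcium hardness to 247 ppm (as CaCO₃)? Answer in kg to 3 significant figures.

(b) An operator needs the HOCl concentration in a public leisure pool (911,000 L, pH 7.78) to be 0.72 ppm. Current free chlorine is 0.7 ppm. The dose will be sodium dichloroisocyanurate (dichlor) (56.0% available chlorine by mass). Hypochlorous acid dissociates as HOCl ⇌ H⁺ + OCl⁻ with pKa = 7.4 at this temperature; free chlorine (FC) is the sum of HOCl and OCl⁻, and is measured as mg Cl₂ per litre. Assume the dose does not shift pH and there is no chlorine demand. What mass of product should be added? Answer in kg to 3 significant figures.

(a) Volume: 157,000 US gal × 3.785 L/gal = 594,245 L.
(a) After draining 31% and refilling: 303 × 0.69 + 55 × 0.31 = 226.12 ppm.
(a) Deficit to target: 247 − 226.12 = 20.88 mg/L.
(a) As CaCO₃: 20.88 mg/L × 594,245 L = 12,410 g; ÷ 100.1 = 124 mol Ca²⁺.
(a) Mass: 124 × 111 = 13,760 g.

(b) [OCl⁻]/[HOCl] = 10^(pH − pKa) = 10^(7.78 − 7.4) = 2.399; fraction as HOCl = 1/(1 + 2.399) = 0.2942.
(b) Free chlorine required for 0.72 ppm HOCl: 0.72 / 0.2942 = 2.447 ppm.
(b) FC to add: 2.447 − 0.7 = 1.747 mg/L as Cl₂.
(b) Cl₂ equivalent: 1.747 mg/L × 911,000 L = 1592 g.
(b) Product at 56.0% available Cl: 1592 / 0.56 = 2842 g.

(a) 13.8 kg; (b) 2.84 kg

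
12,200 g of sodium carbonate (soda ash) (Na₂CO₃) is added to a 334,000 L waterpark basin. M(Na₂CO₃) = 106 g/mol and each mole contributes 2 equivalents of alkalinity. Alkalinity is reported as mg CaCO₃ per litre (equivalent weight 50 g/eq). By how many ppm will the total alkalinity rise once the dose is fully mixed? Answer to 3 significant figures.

Moles of Na₂CO₃: 12,200 g ÷ 106 g/mol = 115.1 mol → 230.2 eq of alkalinity.
As CaCO₃: 230.2 eq × 50 g/eq = 11,510 g.
Rise: 11,510 g / 334,000 L × 1000 = 34.46 mg/L.

34.5 ppm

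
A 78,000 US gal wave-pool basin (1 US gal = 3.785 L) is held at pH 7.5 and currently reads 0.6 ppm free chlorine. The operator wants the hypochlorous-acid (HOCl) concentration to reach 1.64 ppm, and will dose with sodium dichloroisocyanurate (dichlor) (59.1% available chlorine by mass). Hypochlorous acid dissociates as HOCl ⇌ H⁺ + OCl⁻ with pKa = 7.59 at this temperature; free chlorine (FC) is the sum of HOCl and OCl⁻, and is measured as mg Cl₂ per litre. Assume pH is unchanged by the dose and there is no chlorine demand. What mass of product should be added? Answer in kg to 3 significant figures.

1.19 kg

Volume: 78,000 US gal × 3.785 L/gal = 295,230 L.
[OCl⁻]/[HOCl] = 10^(pH − pKa) = 10^(7.5 − 7.59) = 0.8128; fraction as HOCl = 1/(1 + 0.8128) = 0.5516.
Free chlorine required for 1.64 ppm HOCl: 1.64 / 0.5516 = 2.973 ppm.
FC to add: 2.973 − 0.6 = 2.373 mg/L as Cl₂.
Cl₂ equivalent: 2.373 mg/L × 295,230 L = 700.6 g.
Product at 59.1% available Cl: 700.6 / 0.591 = 1185 g.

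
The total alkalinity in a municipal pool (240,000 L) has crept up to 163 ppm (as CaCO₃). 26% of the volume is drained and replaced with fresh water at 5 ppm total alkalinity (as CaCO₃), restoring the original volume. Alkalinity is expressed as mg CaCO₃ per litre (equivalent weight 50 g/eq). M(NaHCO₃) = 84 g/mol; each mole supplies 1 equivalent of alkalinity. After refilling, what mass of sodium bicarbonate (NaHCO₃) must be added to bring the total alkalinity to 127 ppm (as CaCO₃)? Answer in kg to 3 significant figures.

2.05 kg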